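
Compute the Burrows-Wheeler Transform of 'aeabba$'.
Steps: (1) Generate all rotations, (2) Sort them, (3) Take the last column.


Rotations (sorted):
  0: $aeabba -> last char: a
  1: a$aeabb -> last char: b
  2: abba$ae -> last char: e
  3: aeabba$ -> last char: $
  4: ba$aeab -> last char: b
  5: bba$aea -> last char: a
  6: eabba$a -> last char: a


BWT = abe$baa


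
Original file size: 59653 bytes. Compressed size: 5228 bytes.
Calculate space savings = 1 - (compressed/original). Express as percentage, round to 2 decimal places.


ratio = compressed/original = 5228/59653 = 0.08764
savings = 1 - ratio = 1 - 0.08764 = 0.91236
as a percentage: 0.91236 * 100 = 91.24%

Space savings = 1 - 5228/59653 = 91.24%


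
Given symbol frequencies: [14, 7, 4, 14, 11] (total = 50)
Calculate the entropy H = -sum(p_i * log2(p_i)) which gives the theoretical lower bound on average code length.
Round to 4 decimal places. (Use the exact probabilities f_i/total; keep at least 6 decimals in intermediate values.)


Per-symbol terms -p_i * log2(p_i) with p_i = f_i/50:
  p = 14/50 = 0.280000: log2(p) = -1.836501, -p*log2(p) = 0.514220
  p = 7/50 = 0.140000: log2(p) = -2.836501, -p*log2(p) = 0.397110
  p = 4/50 = 0.080000: log2(p) = -3.643856, -p*log2(p) = 0.291508
  p = 14/50 = 0.280000: log2(p) = -1.836501, -p*log2(p) = 0.514220
  p = 11/50 = 0.220000: log2(p) = -2.184425, -p*log2(p) = 0.480573
H = 0.514220 + 0.397110 + 0.291508 + 0.514220 + 0.480573 = 2.197631

H = 2.1976 bits/symbol


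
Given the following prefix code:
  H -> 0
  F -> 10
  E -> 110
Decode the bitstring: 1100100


Decoding step by step:
Bits 110 -> E
Bits 0 -> H
Bits 10 -> F
Bits 0 -> H


Decoded message: EHFH


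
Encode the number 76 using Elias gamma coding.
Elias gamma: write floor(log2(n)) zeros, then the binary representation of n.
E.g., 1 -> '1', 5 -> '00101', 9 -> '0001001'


num_bits = floor(log2(76)) + 1 = 7
leading_zeros = num_bits - 1 = 6
binary(76) = 1001100

Elias gamma(76) = '000000' + '1001100' = 0000001001100 (13 bits)


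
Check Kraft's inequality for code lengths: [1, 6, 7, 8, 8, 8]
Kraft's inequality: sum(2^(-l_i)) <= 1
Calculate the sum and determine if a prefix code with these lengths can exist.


Sum = 2^(-1) + 2^(-6) + 2^(-7) + 2^(-8) + 2^(-8) + 2^(-8)
    = 0.5 + 0.015625 + 0.0078125 + 0.00390625 + 0.00390625 + 0.00390625
    = 137/256 = 0.53515625
Since 0.53515625 <= 1, Kraft's inequality IS satisfied.
A prefix code with these lengths CAN exist.

Kraft sum = 0.53515625. Satisfied.


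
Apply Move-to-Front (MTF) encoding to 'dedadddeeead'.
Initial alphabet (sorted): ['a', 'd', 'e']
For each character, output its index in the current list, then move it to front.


MTF encoding:
'd': index 1 in ['a', 'd', 'e'] -> ['d', 'a', 'e']
'e': index 2 in ['d', 'a', 'e'] -> ['e', 'd', 'a']
'd': index 1 in ['e', 'd', 'a'] -> ['d', 'e', 'a']
'a': index 2 in ['d', 'e', 'a'] -> ['a', 'd', 'e']
'd': index 1 in ['a', 'd', 'e'] -> ['d', 'a', 'e']
'd': index 0 in ['d', 'a', 'e'] -> ['d', 'a', 'e']
'd': index 0 in ['d', 'a', 'e'] -> ['d', 'a', 'e']
'e': index 2 in ['d', 'a', 'e'] -> ['e', 'd', 'a']
'e': index 0 in ['e', 'd', 'a'] -> ['e', 'd', 'a']
'e': index 0 in ['e', 'd', 'a'] -> ['e', 'd', 'a']
'a': index 2 in ['e', 'd', 'a'] -> ['a', 'e', 'd']
'd': index 2 in ['a', 'e', 'd'] -> ['d', 'a', 'e']


Output: [1, 2, 1, 2, 1, 0, 0, 2, 0, 0, 2, 2]


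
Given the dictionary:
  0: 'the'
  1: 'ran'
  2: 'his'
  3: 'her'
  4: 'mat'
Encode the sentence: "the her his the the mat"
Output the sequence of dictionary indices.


Look up each word in the dictionary:
  'the' -> 0
  'her' -> 3
  'his' -> 2
  'the' -> 0
  'the' -> 0
  'mat' -> 4

Encoded: [0, 3, 2, 0, 0, 4]


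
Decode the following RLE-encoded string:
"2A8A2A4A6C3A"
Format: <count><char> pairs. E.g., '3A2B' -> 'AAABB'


Expanding each <count><char> pair:
  2A -> 'AA'
  8A -> 'AAAAAAAA'
  2A -> 'AA'
  4A -> 'AAAA'
  6C -> 'CCCCCC'
  3A -> 'AAA'

Decoded = AAAAAAAAAAAAAAAACCCCCCAAA


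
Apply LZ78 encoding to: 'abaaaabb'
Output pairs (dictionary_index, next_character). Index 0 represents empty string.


LZ78 encoding steps:
Dictionary: {0: ''}
Step 1: w='' (idx 0), next='a' -> output (0, 'a'), add 'a' as idx 1
Step 2: w='' (idx 0), next='b' -> output (0, 'b'), add 'b' as idx 2
Step 3: w='a' (idx 1), next='a' -> output (1, 'a'), add 'aa' as idx 3
Step 4: w='aa' (idx 3), next='b' -> output (3, 'b'), add 'aab' as idx 4
Step 5: w='b' (idx 2), end of input -> output (2, '')


Encoded: [(0, 'a'), (0, 'b'), (1, 'a'), (3, 'b'), (2, '')]


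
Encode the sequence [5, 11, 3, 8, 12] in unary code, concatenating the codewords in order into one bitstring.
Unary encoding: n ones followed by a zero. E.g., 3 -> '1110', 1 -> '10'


Encode each number as n ones followed by a terminating 0:
  5 -> 111110 (6 bits)
  11 -> 111111111110 (12 bits)
  3 -> 1110 (4 bits)
  8 -> 111111110 (9 bits)
  12 -> 1111111111110 (13 bits)
Total length = 6 + 12 + 4 + 9 + 13 = 44 bits.

Unary([5, 11, 3, 8, 12]) = 11111011111111111011101111111101111111111110 (44 bits)


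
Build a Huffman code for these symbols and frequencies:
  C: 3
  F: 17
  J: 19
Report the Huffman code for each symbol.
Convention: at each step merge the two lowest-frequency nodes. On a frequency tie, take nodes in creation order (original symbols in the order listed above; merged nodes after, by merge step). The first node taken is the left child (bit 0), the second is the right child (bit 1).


Huffman tree construction:
Step 1: Merge C(3) + F(17) = 20
Step 2: Merge J(19) + (C+F)(20) = 39
Read each symbol's code off the tree from the root (left child = 0, right child = 1).

Codes:
  C: 10 (length 2)
  F: 11 (length 2)
  J: 0 (length 1)
Average code length: 59/39 = 1.5128 bits/symbol


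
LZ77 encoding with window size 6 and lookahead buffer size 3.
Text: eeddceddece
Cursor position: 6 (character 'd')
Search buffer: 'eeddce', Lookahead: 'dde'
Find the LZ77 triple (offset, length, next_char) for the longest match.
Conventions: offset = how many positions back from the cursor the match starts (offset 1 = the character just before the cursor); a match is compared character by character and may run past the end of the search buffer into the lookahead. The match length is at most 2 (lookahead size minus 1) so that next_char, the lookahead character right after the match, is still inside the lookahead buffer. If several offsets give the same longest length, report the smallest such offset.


Try each offset into the search buffer:
  offset=1 (pos 5, char 'e'): match length 0
  offset=2 (pos 4, char 'c'): match length 0
  offset=3 (pos 3, char 'd'): match length 1
  offset=4 (pos 2, char 'd'): match length 2
  offset=5 (pos 1, char 'e'): match length 0
  offset=6 (pos 0, char 'e'): match length 0
Longest match has length 2 at offset 4.
next_char = character at position 6 + 2 = 8 -> 'e'

Best match: offset=4, length=2 (matching 'dd' starting at position 2)
LZ77 triple: (4, 2, 'e')


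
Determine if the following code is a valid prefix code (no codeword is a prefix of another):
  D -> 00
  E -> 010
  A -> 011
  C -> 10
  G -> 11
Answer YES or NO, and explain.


Checking each pair (does one codeword prefix another?):
  D='00' vs E='010': no prefix
  D='00' vs A='011': no prefix
  D='00' vs C='10': no prefix
  D='00' vs G='11': no prefix
  E='010' vs D='00': no prefix
  E='010' vs A='011': no prefix
  E='010' vs C='10': no prefix
  E='010' vs G='11': no prefix
  A='011' vs D='00': no prefix
  A='011' vs E='010': no prefix
  A='011' vs C='10': no prefix
  A='011' vs G='11': no prefix
  C='10' vs D='00': no prefix
  C='10' vs E='010': no prefix
  C='10' vs A='011': no prefix
  C='10' vs G='11': no prefix
  G='11' vs D='00': no prefix
  G='11' vs E='010': no prefix
  G='11' vs A='011': no prefix
  G='11' vs C='10': no prefix
No violation found over all pairs.

YES -- this is a valid prefix code. No codeword is a prefix of any other codeword.


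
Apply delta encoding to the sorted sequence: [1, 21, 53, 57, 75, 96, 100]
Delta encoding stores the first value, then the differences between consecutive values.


First value: 1
Deltas:
  21 - 1 = 20
  53 - 21 = 32
  57 - 53 = 4
  75 - 57 = 18
  96 - 75 = 21
  100 - 96 = 4


Delta encoded: [1, 20, 32, 4, 18, 21, 4]


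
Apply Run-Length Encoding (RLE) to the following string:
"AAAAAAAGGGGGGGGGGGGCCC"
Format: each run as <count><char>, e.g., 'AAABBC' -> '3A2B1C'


Scanning runs left to right:
  i=0: run of 'A' x 7 -> '7A'
  i=7: run of 'G' x 12 -> '12G'
  i=19: run of 'C' x 3 -> '3C'

RLE = 7A12G3C


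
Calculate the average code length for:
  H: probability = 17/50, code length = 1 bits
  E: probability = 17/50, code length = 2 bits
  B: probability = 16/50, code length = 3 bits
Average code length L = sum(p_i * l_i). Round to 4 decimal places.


Weighted contributions p_i * l_i:
  H: (17/50) * 1 = 17/50
  E: (17/50) * 2 = 34/50
  B: (16/50) * 3 = 48/50
Sum = (17 + 34 + 48)/50 = 99/50

L = 99/50 = 1.9800 bits/symbol


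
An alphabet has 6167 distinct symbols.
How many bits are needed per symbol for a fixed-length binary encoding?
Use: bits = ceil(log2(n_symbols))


log2(6167) = 12.5904
Bracket: 2^12 = 4096 < 6167 <= 2^13 = 8192
So ceil(log2(6167)) = 13

bits = ceil(log2(6167)) = ceil(12.5904) = 13 bits


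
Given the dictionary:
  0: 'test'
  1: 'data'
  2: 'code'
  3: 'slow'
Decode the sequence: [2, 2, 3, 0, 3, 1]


Look up each index in the dictionary:
  2 -> 'code'
  2 -> 'code'
  3 -> 'slow'
  0 -> 'test'
  3 -> 'slow'
  1 -> 'data'

Decoded: "code code slow test slow data"


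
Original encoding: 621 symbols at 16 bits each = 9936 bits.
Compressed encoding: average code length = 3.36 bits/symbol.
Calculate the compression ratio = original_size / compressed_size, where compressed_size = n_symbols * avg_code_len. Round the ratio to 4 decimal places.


original_size = n_symbols * orig_bits = 621 * 16 = 9936 bits
compressed_size = n_symbols * avg_code_len = 621 * 3.36 = 2086.56 bits
ratio = original_size / compressed_size = 9936 / 2086.56 = 4.7619

Compression ratio = 4.7619


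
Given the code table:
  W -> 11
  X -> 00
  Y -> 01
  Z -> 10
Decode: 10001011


Decoding:
10 -> Z
00 -> X
10 -> Z
11 -> W


Result: ZXZW


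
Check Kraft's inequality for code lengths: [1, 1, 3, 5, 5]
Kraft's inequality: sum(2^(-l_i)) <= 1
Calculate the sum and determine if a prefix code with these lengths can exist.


Sum = 2^(-1) + 2^(-1) + 2^(-3) + 2^(-5) + 2^(-5)
    = 0.5 + 0.5 + 0.125 + 0.03125 + 0.03125
    = 38/32 = 1.1875
Since 1.1875 > 1, Kraft's inequality is NOT satisfied.
A prefix code with these lengths CANNOT exist.

Kraft sum = 1.1875. Not satisfied.


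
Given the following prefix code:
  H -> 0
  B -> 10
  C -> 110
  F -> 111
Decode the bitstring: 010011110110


Decoding step by step:
Bits 0 -> H
Bits 10 -> B
Bits 0 -> H
Bits 111 -> F
Bits 10 -> B
Bits 110 -> C


Decoded message: HBHFBC


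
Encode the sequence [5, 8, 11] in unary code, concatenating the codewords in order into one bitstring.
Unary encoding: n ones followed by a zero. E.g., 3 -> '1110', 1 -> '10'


Encode each number as n ones followed by a terminating 0:
  5 -> 111110 (6 bits)
  8 -> 111111110 (9 bits)
  11 -> 111111111110 (12 bits)
Total length = 6 + 9 + 12 = 27 bits.

Unary([5, 8, 11]) = 111110111111110111111111110 (27 bits)


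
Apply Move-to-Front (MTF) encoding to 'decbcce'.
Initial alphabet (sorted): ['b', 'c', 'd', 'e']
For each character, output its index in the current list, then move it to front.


MTF encoding:
'd': index 2 in ['b', 'c', 'd', 'e'] -> ['d', 'b', 'c', 'e']
'e': index 3 in ['d', 'b', 'c', 'e'] -> ['e', 'd', 'b', 'c']
'c': index 3 in ['e', 'd', 'b', 'c'] -> ['c', 'e', 'd', 'b']
'b': index 3 in ['c', 'e', 'd', 'b'] -> ['b', 'c', 'e', 'd']
'c': index 1 in ['b', 'c', 'e', 'd'] -> ['c', 'b', 'e', 'd']
'c': index 0 in ['c', 'b', 'e', 'd'] -> ['c', 'b', 'e', 'd']
'e': index 2 in ['c', 'b', 'e', 'd'] -> ['e', 'c', 'b', 'd']


Output: [2, 3, 3, 3, 1, 0, 2]


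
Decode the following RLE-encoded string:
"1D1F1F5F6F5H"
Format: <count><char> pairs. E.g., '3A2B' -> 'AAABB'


Expanding each <count><char> pair:
  1D -> 'D'
  1F -> 'F'
  1F -> 'F'
  5F -> 'FFFFF'
  6F -> 'FFFFFF'
  5H -> 'HHHHH'

Decoded = DFFFFFFFFFFFFFHHHHH


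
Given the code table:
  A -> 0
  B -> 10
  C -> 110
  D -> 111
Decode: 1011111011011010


Decoding:
10 -> B
111 -> D
110 -> C
110 -> C
110 -> C
10 -> B


Result: BDCCCB


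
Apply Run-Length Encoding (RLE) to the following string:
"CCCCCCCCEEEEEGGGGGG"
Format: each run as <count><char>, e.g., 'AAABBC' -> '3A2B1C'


Scanning runs left to right:
  i=0: run of 'C' x 8 -> '8C'
  i=8: run of 'E' x 5 -> '5E'
  i=13: run of 'G' x 6 -> '6G'

RLE = 8C5E6G


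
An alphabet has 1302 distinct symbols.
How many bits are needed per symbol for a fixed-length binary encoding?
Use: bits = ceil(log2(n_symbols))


log2(1302) = 10.3465
Bracket: 2^10 = 1024 < 1302 <= 2^11 = 2048
So ceil(log2(1302)) = 11

bits = ceil(log2(1302)) = ceil(10.3465) = 11 bits


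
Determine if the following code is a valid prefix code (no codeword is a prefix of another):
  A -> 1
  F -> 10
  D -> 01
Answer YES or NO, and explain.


Checking each pair (does one codeword prefix another?):
  A='1' vs F='10': prefix -- VIOLATION

NO -- this is NOT a valid prefix code. A (1) is a prefix of F (10).


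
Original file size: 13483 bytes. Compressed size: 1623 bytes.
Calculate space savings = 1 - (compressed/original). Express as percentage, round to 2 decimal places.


ratio = compressed/original = 1623/13483 = 0.120374
savings = 1 - ratio = 1 - 0.120374 = 0.879626
as a percentage: 0.879626 * 100 = 87.96%

Space savings = 1 - 1623/13483 = 87.96%


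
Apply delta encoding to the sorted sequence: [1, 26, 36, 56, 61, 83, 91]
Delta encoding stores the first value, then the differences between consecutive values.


First value: 1
Deltas:
  26 - 1 = 25
  36 - 26 = 10
  56 - 36 = 20
  61 - 56 = 5
  83 - 61 = 22
  91 - 83 = 8


Delta encoded: [1, 25, 10, 20, 5, 22, 8]


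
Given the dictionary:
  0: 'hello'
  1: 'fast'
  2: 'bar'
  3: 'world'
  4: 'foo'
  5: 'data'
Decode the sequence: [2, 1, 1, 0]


Look up each index in the dictionary:
  2 -> 'bar'
  1 -> 'fast'
  1 -> 'fast'
  0 -> 'hello'

Decoded: "bar fast fast hello"


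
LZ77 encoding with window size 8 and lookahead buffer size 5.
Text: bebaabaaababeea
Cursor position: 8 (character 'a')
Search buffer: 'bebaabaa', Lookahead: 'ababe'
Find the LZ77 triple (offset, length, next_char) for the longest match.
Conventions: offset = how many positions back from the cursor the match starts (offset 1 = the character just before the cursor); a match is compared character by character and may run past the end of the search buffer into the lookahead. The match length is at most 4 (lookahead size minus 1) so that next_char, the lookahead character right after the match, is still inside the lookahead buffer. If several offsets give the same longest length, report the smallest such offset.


Try each offset into the search buffer:
  offset=1 (pos 7, char 'a'): match length 1
  offset=2 (pos 6, char 'a'): match length 1
  offset=3 (pos 5, char 'b'): match length 0
  offset=4 (pos 4, char 'a'): match length 3
  offset=5 (pos 3, char 'a'): match length 1
  offset=6 (pos 2, char 'b'): match length 0
  offset=7 (pos 1, char 'e'): match length 0
  offset=8 (pos 0, char 'b'): match length 0
Longest match has length 3 at offset 4.
next_char = character at position 8 + 3 = 11 -> 'b'

Best match: offset=4, length=3 (matching 'aba' starting at position 4)
LZ77 triple: (4, 3, 'b')


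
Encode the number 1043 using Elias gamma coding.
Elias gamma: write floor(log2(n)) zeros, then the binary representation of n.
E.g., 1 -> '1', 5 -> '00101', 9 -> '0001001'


num_bits = floor(log2(1043)) + 1 = 11
leading_zeros = num_bits - 1 = 10
binary(1043) = 10000010011

Elias gamma(1043) = '0000000000' + '10000010011' = 000000000010000010011 (21 bits)


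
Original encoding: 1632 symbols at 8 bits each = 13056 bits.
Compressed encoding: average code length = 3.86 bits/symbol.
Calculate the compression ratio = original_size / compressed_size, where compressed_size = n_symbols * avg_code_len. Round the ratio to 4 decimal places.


original_size = n_symbols * orig_bits = 1632 * 8 = 13056 bits
compressed_size = n_symbols * avg_code_len = 1632 * 3.86 = 6299.52 bits
ratio = original_size / compressed_size = 13056 / 6299.52 = 2.0725

Compression ratio = 2.0725


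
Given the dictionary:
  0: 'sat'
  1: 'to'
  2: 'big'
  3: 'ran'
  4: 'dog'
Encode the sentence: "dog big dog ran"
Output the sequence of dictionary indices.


Look up each word in the dictionary:
  'dog' -> 4
  'big' -> 2
  'dog' -> 4
  'ran' -> 3

Encoded: [4, 2, 4, 3]


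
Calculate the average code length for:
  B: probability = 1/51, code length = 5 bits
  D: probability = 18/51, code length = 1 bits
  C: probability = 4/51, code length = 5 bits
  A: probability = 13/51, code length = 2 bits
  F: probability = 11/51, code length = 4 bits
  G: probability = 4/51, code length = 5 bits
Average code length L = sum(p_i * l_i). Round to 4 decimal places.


Weighted contributions p_i * l_i:
  B: (1/51) * 5 = 5/51
  D: (18/51) * 1 = 18/51
  C: (4/51) * 5 = 20/51
  A: (13/51) * 2 = 26/51
  F: (11/51) * 4 = 44/51
  G: (4/51) * 5 = 20/51
Sum = (5 + 18 + 20 + 26 + 44 + 20)/51 = 133/51

L = 133/51 = 2.6078 bits/symbol


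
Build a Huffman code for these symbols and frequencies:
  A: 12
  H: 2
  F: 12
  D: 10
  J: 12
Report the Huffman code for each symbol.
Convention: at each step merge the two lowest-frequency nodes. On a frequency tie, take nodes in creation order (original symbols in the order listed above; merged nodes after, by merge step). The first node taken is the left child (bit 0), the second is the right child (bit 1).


Huffman tree construction:
Step 1: Merge H(2) + D(10) = 12
Step 2: Merge A(12) + F(12) = 24
Step 3: Merge J(12) + (H+D)(12) = 24
Step 4: Merge (A+F)(24) + (J+(H+D))(24) = 48
Read each symbol's code off the tree from the root (left child = 0, right child = 1).

Codes:
  A: 00 (length 2)
  H: 110 (length 3)
  F: 01 (length 2)
  D: 111 (length 3)
  J: 10 (length 2)
Average code length: 108/48 = 2.2500 bits/symbol


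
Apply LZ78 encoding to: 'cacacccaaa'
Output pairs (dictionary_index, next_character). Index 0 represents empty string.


LZ78 encoding steps:
Dictionary: {0: ''}
Step 1: w='' (idx 0), next='c' -> output (0, 'c'), add 'c' as idx 1
Step 2: w='' (idx 0), next='a' -> output (0, 'a'), add 'a' as idx 2
Step 3: w='c' (idx 1), next='a' -> output (1, 'a'), add 'ca' as idx 3
Step 4: w='c' (idx 1), next='c' -> output (1, 'c'), add 'cc' as idx 4
Step 5: w='ca' (idx 3), next='a' -> output (3, 'a'), add 'caa' as idx 5
Step 6: w='a' (idx 2), end of input -> output (2, '')


Encoded: [(0, 'c'), (0, 'a'), (1, 'a'), (1, 'c'), (3, 'a'), (2, '')]


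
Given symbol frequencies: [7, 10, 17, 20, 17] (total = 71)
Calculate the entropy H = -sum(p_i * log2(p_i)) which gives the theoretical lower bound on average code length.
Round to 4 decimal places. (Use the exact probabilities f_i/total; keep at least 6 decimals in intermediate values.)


Per-symbol terms -p_i * log2(p_i) with p_i = f_i/71:
  p = 7/71 = 0.098592: log2(p) = -3.342392, -p*log2(p) = 0.329532
  p = 10/71 = 0.140845: log2(p) = -2.827819, -p*log2(p) = 0.398284
  p = 17/71 = 0.239437: log2(p) = -2.062284, -p*log2(p) = 0.493786
  p = 20/71 = 0.281690: log2(p) = -1.827819, -p*log2(p) = 0.514879
  p = 17/71 = 0.239437: log2(p) = -2.062284, -p*log2(p) = 0.493786
H = 0.329532 + 0.398284 + 0.493786 + 0.514879 + 0.493786 = 2.230267

H = 2.2303 bits/symbol


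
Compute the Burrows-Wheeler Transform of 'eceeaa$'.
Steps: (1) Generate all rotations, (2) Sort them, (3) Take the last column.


Rotations (sorted):
  0: $eceeaa -> last char: a
  1: a$eceea -> last char: a
  2: aa$ecee -> last char: e
  3: ceeaa$e -> last char: e
  4: eaa$ece -> last char: e
  5: eceeaa$ -> last char: $
  6: eeaa$ec -> last char: c


BWT = aaeee$c


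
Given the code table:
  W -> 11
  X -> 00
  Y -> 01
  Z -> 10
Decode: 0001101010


Decoding:
00 -> X
01 -> Y
10 -> Z
10 -> Z
10 -> Z


Result: XYZZZ


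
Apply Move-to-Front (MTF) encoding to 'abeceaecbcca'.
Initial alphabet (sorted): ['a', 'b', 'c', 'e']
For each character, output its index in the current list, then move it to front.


MTF encoding:
'a': index 0 in ['a', 'b', 'c', 'e'] -> ['a', 'b', 'c', 'e']
'b': index 1 in ['a', 'b', 'c', 'e'] -> ['b', 'a', 'c', 'e']
'e': index 3 in ['b', 'a', 'c', 'e'] -> ['e', 'b', 'a', 'c']
'c': index 3 in ['e', 'b', 'a', 'c'] -> ['c', 'e', 'b', 'a']
'e': index 1 in ['c', 'e', 'b', 'a'] -> ['e', 'c', 'b', 'a']
'a': index 3 in ['e', 'c', 'b', 'a'] -> ['a', 'e', 'c', 'b']
'e': index 1 in ['a', 'e', 'c', 'b'] -> ['e', 'a', 'c', 'b']
'c': index 2 in ['e', 'a', 'c', 'b'] -> ['c', 'e', 'a', 'b']
'b': index 3 in ['c', 'e', 'a', 'b'] -> ['b', 'c', 'e', 'a']
'c': index 1 in ['b', 'c', 'e', 'a'] -> ['c', 'b', 'e', 'a']
'c': index 0 in ['c', 'b', 'e', 'a'] -> ['c', 'b', 'e', 'a']
'a': index 3 in ['c', 'b', 'e', 'a'] -> ['a', 'c', 'b', 'e']


Output: [0, 1, 3, 3, 1, 3, 1, 2, 3, 1, 0, 3]


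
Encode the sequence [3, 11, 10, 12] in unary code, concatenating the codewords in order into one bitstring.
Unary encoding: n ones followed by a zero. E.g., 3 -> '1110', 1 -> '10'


Encode each number as n ones followed by a terminating 0:
  3 -> 1110 (4 bits)
  11 -> 111111111110 (12 bits)
  10 -> 11111111110 (11 bits)
  12 -> 1111111111110 (13 bits)
Total length = 4 + 12 + 11 + 13 = 40 bits.

Unary([3, 11, 10, 12]) = 1110111111111110111111111101111111111110 (40 bits)


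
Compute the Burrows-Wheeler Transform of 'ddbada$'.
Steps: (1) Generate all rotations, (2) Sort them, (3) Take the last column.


Rotations (sorted):
  0: $ddbada -> last char: a
  1: a$ddbad -> last char: d
  2: ada$ddb -> last char: b
  3: bada$dd -> last char: d
  4: da$ddba -> last char: a
  5: dbada$d -> last char: d
  6: ddbada$ -> last char: $


BWT = adbdad$


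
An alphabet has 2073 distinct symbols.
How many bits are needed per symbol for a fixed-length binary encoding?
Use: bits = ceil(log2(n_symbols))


log2(2073) = 11.0175
Bracket: 2^11 = 2048 < 2073 <= 2^12 = 4096
So ceil(log2(2073)) = 12

bits = ceil(log2(2073)) = ceil(11.0175) = 12 bits


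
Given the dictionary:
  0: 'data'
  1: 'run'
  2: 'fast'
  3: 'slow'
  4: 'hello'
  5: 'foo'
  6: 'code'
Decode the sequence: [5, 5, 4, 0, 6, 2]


Look up each index in the dictionary:
  5 -> 'foo'
  5 -> 'foo'
  4 -> 'hello'
  0 -> 'data'
  6 -> 'code'
  2 -> 'fast'

Decoded: "foo foo hello data code fast"


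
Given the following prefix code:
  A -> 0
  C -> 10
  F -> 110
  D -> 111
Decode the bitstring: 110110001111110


Decoding step by step:
Bits 110 -> F
Bits 110 -> F
Bits 0 -> A
Bits 0 -> A
Bits 111 -> D
Bits 111 -> D
Bits 0 -> A


Decoded message: FFAADDA


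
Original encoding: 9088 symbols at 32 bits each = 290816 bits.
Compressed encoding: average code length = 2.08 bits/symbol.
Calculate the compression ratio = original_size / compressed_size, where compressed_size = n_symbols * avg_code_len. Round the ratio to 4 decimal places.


original_size = n_symbols * orig_bits = 9088 * 32 = 290816 bits
compressed_size = n_symbols * avg_code_len = 9088 * 2.08 = 18903.04 bits
ratio = original_size / compressed_size = 290816 / 18903.04 = 15.3846

Compression ratio = 15.3846


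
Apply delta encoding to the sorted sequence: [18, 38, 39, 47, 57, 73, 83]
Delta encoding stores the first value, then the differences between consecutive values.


First value: 18
Deltas:
  38 - 18 = 20
  39 - 38 = 1
  47 - 39 = 8
  57 - 47 = 10
  73 - 57 = 16
  83 - 73 = 10


Delta encoded: [18, 20, 1, 8, 10, 16, 10]


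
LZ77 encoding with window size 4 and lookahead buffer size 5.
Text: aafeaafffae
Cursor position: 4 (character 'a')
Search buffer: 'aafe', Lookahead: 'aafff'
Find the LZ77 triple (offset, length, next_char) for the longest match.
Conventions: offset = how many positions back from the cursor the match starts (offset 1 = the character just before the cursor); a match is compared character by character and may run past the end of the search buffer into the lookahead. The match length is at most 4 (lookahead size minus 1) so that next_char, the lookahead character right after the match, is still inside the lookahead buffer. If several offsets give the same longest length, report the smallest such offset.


Try each offset into the search buffer:
  offset=1 (pos 3, char 'e'): match length 0
  offset=2 (pos 2, char 'f'): match length 0
  offset=3 (pos 1, char 'a'): match length 1
  offset=4 (pos 0, char 'a'): match length 3
Longest match has length 3 at offset 4.
next_char = character at position 4 + 3 = 7 -> 'f'

Best match: offset=4, length=3 (matching 'aaf' starting at position 0)
LZ77 triple: (4, 3, 'f')


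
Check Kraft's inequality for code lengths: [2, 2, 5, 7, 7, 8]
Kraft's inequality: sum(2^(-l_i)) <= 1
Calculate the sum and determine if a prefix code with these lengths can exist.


Sum = 2^(-2) + 2^(-2) + 2^(-5) + 2^(-7) + 2^(-7) + 2^(-8)
    = 0.25 + 0.25 + 0.03125 + 0.0078125 + 0.0078125 + 0.00390625
    = 141/256 = 0.55078125
Since 0.55078125 <= 1, Kraft's inequality IS satisfied.
A prefix code with these lengths CAN exist.

Kraft sum = 0.55078125. Satisfied.


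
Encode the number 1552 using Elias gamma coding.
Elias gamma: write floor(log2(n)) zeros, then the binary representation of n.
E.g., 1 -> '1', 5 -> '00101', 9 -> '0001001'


num_bits = floor(log2(1552)) + 1 = 11
leading_zeros = num_bits - 1 = 10
binary(1552) = 11000010000

Elias gamma(1552) = '0000000000' + '11000010000' = 000000000011000010000 (21 bits)


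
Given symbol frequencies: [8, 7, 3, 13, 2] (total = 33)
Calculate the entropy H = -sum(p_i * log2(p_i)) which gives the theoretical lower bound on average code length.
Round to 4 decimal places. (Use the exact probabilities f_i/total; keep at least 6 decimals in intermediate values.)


Per-symbol terms -p_i * log2(p_i) with p_i = f_i/33:
  p = 8/33 = 0.242424: log2(p) = -2.044394, -p*log2(p) = 0.495611
  p = 7/33 = 0.212121: log2(p) = -2.237039, -p*log2(p) = 0.474523
  p = 3/33 = 0.090909: log2(p) = -3.459432, -p*log2(p) = 0.314494
  p = 13/33 = 0.393939: log2(p) = -1.343954, -p*log2(p) = 0.529437
  p = 2/33 = 0.060606: log2(p) = -4.044394, -p*log2(p) = 0.245115
H = 0.495611 + 0.474523 + 0.314494 + 0.529437 + 0.245115 = 2.059180

H = 2.0592 bits/symbol


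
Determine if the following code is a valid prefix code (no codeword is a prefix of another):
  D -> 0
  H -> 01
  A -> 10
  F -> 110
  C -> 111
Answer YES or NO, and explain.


Checking each pair (does one codeword prefix another?):
  D='0' vs H='01': prefix -- VIOLATION

NO -- this is NOT a valid prefix code. D (0) is a prefix of H (01).


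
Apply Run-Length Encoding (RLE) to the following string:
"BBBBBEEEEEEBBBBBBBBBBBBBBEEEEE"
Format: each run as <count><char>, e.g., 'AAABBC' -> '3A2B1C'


Scanning runs left to right:
  i=0: run of 'B' x 5 -> '5B'
  i=5: run of 'E' x 6 -> '6E'
  i=11: run of 'B' x 14 -> '14B'
  i=25: run of 'E' x 5 -> '5E'

RLE = 5B6E14B5E


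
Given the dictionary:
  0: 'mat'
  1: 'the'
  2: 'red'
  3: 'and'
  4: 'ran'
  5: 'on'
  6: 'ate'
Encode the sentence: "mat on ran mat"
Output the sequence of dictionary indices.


Look up each word in the dictionary:
  'mat' -> 0
  'on' -> 5
  'ran' -> 4
  'mat' -> 0

Encoded: [0, 5, 4, 0]


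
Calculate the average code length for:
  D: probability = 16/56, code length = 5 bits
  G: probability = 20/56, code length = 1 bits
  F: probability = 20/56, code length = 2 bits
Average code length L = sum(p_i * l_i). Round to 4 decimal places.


Weighted contributions p_i * l_i:
  D: (16/56) * 5 = 80/56
  G: (20/56) * 1 = 20/56
  F: (20/56) * 2 = 40/56
Sum = (80 + 20 + 40)/56 = 140/56

L = 140/56 = 2.5000 bits/symbol


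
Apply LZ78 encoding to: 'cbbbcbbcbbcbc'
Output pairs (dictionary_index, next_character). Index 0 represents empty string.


LZ78 encoding steps:
Dictionary: {0: ''}
Step 1: w='' (idx 0), next='c' -> output (0, 'c'), add 'c' as idx 1
Step 2: w='' (idx 0), next='b' -> output (0, 'b'), add 'b' as idx 2
Step 3: w='b' (idx 2), next='b' -> output (2, 'b'), add 'bb' as idx 3
Step 4: w='c' (idx 1), next='b' -> output (1, 'b'), add 'cb' as idx 4
Step 5: w='b' (idx 2), next='c' -> output (2, 'c'), add 'bc' as idx 5
Step 6: w='bb' (idx 3), next='c' -> output (3, 'c'), add 'bbc' as idx 6
Step 7: w='bc' (idx 5), end of input -> output (5, '')


Encoded: [(0, 'c'), (0, 'b'), (2, 'b'), (1, 'b'), (2, 'c'), (3, 'c'), (5, '')]


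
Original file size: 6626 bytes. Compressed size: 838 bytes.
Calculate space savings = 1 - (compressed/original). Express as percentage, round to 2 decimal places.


ratio = compressed/original = 838/6626 = 0.126471
savings = 1 - ratio = 1 - 0.126471 = 0.873529
as a percentage: 0.873529 * 100 = 87.35%

Space savings = 1 - 838/6626 = 87.35%


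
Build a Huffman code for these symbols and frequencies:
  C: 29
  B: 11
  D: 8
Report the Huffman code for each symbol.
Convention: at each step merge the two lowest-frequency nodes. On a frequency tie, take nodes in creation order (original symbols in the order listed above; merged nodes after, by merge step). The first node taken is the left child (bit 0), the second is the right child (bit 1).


Huffman tree construction:
Step 1: Merge D(8) + B(11) = 19
Step 2: Merge (D+B)(19) + C(29) = 48
Read each symbol's code off the tree from the root (left child = 0, right child = 1).

Codes:
  C: 1 (length 1)
  B: 01 (length 2)
  D: 00 (length 2)
Average code length: 67/48 = 1.3958 bits/symbol


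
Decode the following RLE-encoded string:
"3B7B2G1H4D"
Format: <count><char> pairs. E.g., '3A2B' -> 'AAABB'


Expanding each <count><char> pair:
  3B -> 'BBB'
  7B -> 'BBBBBBB'
  2G -> 'GG'
  1H -> 'H'
  4D -> 'DDDD'

Decoded = BBBBBBBBBBGGHDDDD


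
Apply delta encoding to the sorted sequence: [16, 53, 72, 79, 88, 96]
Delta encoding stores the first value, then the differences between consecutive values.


First value: 16
Deltas:
  53 - 16 = 37
  72 - 53 = 19
  79 - 72 = 7
  88 - 79 = 9
  96 - 88 = 8


Delta encoded: [16, 37, 19, 7, 9, 8]


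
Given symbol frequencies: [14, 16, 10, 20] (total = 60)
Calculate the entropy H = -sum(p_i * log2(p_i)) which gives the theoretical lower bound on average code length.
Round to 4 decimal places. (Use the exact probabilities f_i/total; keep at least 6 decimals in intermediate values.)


Per-symbol terms -p_i * log2(p_i) with p_i = f_i/60:
  p = 14/60 = 0.233333: log2(p) = -2.099536, -p*log2(p) = 0.489892
  p = 16/60 = 0.266667: log2(p) = -1.906891, -p*log2(p) = 0.508504
  p = 10/60 = 0.166667: log2(p) = -2.584963, -p*log2(p) = 0.430827
  p = 20/60 = 0.333333: log2(p) = -1.584963, -p*log2(p) = 0.528321
H = 0.489892 + 0.508504 + 0.430827 + 0.528321 = 1.957544

H = 1.9575 bits/symbol


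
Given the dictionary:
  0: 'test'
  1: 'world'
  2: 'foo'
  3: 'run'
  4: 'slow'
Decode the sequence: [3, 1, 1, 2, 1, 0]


Look up each index in the dictionary:
  3 -> 'run'
  1 -> 'world'
  1 -> 'world'
  2 -> 'foo'
  1 -> 'world'
  0 -> 'test'

Decoded: "run world world foo world test"


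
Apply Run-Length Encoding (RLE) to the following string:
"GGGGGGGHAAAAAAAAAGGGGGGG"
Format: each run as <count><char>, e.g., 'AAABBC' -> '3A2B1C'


Scanning runs left to right:
  i=0: run of 'G' x 7 -> '7G'
  i=7: run of 'H' x 1 -> '1H'
  i=8: run of 'A' x 9 -> '9A'
  i=17: run of 'G' x 7 -> '7G'

RLE = 7G1H9A7G


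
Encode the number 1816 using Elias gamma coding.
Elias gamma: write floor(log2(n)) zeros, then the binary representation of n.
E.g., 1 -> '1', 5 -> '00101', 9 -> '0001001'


num_bits = floor(log2(1816)) + 1 = 11
leading_zeros = num_bits - 1 = 10
binary(1816) = 11100011000

Elias gamma(1816) = '0000000000' + '11100011000' = 000000000011100011000 (21 bits)


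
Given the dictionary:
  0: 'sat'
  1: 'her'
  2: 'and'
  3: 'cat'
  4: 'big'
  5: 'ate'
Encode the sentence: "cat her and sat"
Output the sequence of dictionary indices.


Look up each word in the dictionary:
  'cat' -> 3
  'her' -> 1
  'and' -> 2
  'sat' -> 0

Encoded: [3, 1, 2, 0]


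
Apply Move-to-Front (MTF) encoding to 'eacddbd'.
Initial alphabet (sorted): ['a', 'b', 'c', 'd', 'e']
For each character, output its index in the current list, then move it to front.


MTF encoding:
'e': index 4 in ['a', 'b', 'c', 'd', 'e'] -> ['e', 'a', 'b', 'c', 'd']
'a': index 1 in ['e', 'a', 'b', 'c', 'd'] -> ['a', 'e', 'b', 'c', 'd']
'c': index 3 in ['a', 'e', 'b', 'c', 'd'] -> ['c', 'a', 'e', 'b', 'd']
'd': index 4 in ['c', 'a', 'e', 'b', 'd'] -> ['d', 'c', 'a', 'e', 'b']
'd': index 0 in ['d', 'c', 'a', 'e', 'b'] -> ['d', 'c', 'a', 'e', 'b']
'b': index 4 in ['d', 'c', 'a', 'e', 'b'] -> ['b', 'd', 'c', 'a', 'e']
'd': index 1 in ['b', 'd', 'c', 'a', 'e'] -> ['d', 'b', 'c', 'a', 'e']


Output: [4, 1, 3, 4, 0, 4, 1]


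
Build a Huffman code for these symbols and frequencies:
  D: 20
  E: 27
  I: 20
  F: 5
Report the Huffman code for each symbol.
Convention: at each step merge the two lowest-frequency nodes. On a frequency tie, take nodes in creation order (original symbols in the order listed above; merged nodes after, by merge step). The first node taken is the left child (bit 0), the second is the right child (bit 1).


Huffman tree construction:
Step 1: Merge F(5) + D(20) = 25
Step 2: Merge I(20) + (F+D)(25) = 45
Step 3: Merge E(27) + (I+(F+D))(45) = 72
Read each symbol's code off the tree from the root (left child = 0, right child = 1).

Codes:
  D: 111 (length 3)
  E: 0 (length 1)
  I: 10 (length 2)
  F: 110 (length 3)
Average code length: 142/72 = 1.9722 bits/symbol


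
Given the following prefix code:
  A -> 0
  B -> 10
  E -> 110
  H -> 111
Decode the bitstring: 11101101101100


Decoding step by step:
Bits 111 -> H
Bits 0 -> A
Bits 110 -> E
Bits 110 -> E
Bits 110 -> E
Bits 0 -> A


Decoded message: HAEEEA


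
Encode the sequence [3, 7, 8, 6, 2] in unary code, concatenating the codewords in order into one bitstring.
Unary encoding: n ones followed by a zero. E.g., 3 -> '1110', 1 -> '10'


Encode each number as n ones followed by a terminating 0:
  3 -> 1110 (4 bits)
  7 -> 11111110 (8 bits)
  8 -> 111111110 (9 bits)
  6 -> 1111110 (7 bits)
  2 -> 110 (3 bits)
Total length = 4 + 8 + 9 + 7 + 3 = 31 bits.

Unary([3, 7, 8, 6, 2]) = 1110111111101111111101111110110 (31 bits)


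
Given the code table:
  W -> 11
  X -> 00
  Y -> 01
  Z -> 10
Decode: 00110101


Decoding:
00 -> X
11 -> W
01 -> Y
01 -> Y


Result: XWYY


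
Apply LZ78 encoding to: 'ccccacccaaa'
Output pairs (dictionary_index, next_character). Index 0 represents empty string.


LZ78 encoding steps:
Dictionary: {0: ''}
Step 1: w='' (idx 0), next='c' -> output (0, 'c'), add 'c' as idx 1
Step 2: w='c' (idx 1), next='c' -> output (1, 'c'), add 'cc' as idx 2
Step 3: w='c' (idx 1), next='a' -> output (1, 'a'), add 'ca' as idx 3
Step 4: w='cc' (idx 2), next='c' -> output (2, 'c'), add 'ccc' as idx 4
Step 5: w='' (idx 0), next='a' -> output (0, 'a'), add 'a' as idx 5
Step 6: w='a' (idx 5), next='a' -> output (5, 'a'), add 'aa' as idx 6


Encoded: [(0, 'c'), (1, 'c'), (1, 'a'), (2, 'c'), (0, 'a'), (5, 'a')]


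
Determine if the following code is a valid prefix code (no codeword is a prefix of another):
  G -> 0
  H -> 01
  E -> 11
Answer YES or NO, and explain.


Checking each pair (does one codeword prefix another?):
  G='0' vs H='01': prefix -- VIOLATION

NO -- this is NOT a valid prefix code. G (0) is a prefix of H (01).


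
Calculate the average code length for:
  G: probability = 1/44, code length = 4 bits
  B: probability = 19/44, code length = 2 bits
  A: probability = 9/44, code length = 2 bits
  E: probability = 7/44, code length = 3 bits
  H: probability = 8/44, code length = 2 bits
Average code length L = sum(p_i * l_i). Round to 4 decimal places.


Weighted contributions p_i * l_i:
  G: (1/44) * 4 = 4/44
  B: (19/44) * 2 = 38/44
  A: (9/44) * 2 = 18/44
  E: (7/44) * 3 = 21/44
  H: (8/44) * 2 = 16/44
Sum = (4 + 38 + 18 + 21 + 16)/44 = 97/44

L = 97/44 = 2.2045 bits/symbol


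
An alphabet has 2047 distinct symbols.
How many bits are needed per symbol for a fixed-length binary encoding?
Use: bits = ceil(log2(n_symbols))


log2(2047) = 10.9993
Bracket: 2^10 = 1024 < 2047 <= 2^11 = 2048
So ceil(log2(2047)) = 11

bits = ceil(log2(2047)) = ceil(10.9993) = 11 bits


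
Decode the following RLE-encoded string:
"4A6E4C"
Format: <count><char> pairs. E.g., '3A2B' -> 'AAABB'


Expanding each <count><char> pair:
  4A -> 'AAAA'
  6E -> 'EEEEEE'
  4C -> 'CCCC'

Decoded = AAAAEEEEEECCCC


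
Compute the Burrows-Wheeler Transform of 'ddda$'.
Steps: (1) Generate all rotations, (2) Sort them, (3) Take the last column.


Rotations (sorted):
  0: $ddda -> last char: a
  1: a$ddd -> last char: d
  2: da$dd -> last char: d
  3: dda$d -> last char: d
  4: ddda$ -> last char: $


BWT = addd$


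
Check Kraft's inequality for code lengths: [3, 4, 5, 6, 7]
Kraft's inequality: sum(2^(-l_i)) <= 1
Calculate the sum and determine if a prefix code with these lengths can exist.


Sum = 2^(-3) + 2^(-4) + 2^(-5) + 2^(-6) + 2^(-7)
    = 0.125 + 0.0625 + 0.03125 + 0.015625 + 0.0078125
    = 31/128 = 0.2421875
Since 0.2421875 <= 1, Kraft's inequality IS satisfied.
A prefix code with these lengths CAN exist.

Kraft sum = 0.2421875. Satisfied.


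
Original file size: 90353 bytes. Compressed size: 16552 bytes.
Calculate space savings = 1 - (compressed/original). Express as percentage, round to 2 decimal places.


ratio = compressed/original = 16552/90353 = 0.183193
savings = 1 - ratio = 1 - 0.183193 = 0.816807
as a percentage: 0.816807 * 100 = 81.68%

Space savings = 1 - 16552/90353 = 81.68%


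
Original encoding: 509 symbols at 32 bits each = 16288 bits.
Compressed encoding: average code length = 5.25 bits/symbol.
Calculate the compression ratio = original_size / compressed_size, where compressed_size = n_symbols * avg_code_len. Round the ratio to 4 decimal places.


original_size = n_symbols * orig_bits = 509 * 32 = 16288 bits
compressed_size = n_symbols * avg_code_len = 509 * 5.25 = 2672.25 bits
ratio = original_size / compressed_size = 16288 / 2672.25 = 6.0952

Compression ratio = 6.0952


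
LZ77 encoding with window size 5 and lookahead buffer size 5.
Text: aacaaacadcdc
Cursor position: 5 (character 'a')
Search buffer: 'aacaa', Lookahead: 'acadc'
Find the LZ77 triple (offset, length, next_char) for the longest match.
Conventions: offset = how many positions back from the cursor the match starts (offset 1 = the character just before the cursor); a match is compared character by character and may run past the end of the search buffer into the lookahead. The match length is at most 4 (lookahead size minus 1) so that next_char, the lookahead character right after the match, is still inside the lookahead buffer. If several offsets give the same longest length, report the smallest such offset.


Try each offset into the search buffer:
  offset=1 (pos 4, char 'a'): match length 1
  offset=2 (pos 3, char 'a'): match length 1
  offset=3 (pos 2, char 'c'): match length 0
  offset=4 (pos 1, char 'a'): match length 3
  offset=5 (pos 0, char 'a'): match length 1
Longest match has length 3 at offset 4.
next_char = character at position 5 + 3 = 8 -> 'd'

Best match: offset=4, length=3 (matching 'aca' starting at position 1)
LZ77 triple: (4, 3, 'd')


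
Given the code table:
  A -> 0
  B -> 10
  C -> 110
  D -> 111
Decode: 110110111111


Decoding:
110 -> C
110 -> C
111 -> D
111 -> D


Result: CCDD


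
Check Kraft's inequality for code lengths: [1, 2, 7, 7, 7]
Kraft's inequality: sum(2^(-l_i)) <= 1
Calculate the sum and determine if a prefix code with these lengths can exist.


Sum = 2^(-1) + 2^(-2) + 2^(-7) + 2^(-7) + 2^(-7)
    = 0.5 + 0.25 + 0.0078125 + 0.0078125 + 0.0078125
    = 99/128 = 0.7734375
Since 0.7734375 <= 1, Kraft's inequality IS satisfied.
A prefix code with these lengths CAN exist.

Kraft sum = 0.7734375. Satisfied.
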